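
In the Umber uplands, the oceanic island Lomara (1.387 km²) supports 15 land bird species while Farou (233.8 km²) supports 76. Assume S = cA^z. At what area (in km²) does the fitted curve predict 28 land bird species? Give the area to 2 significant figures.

10 km²

z = ln(76/15) / ln(233.8/1.387) = 1.6227 / 5.1273 = 0.3165
c = 15 / 1.387^0.3165 = 15 / 1.109 = 13.52
A = (28/13.52)^(1/0.3165) ⇒ ln A = ln(2.07)/0.3165 = 2.2993
A = e^2.2993 ≈ 9.968 km²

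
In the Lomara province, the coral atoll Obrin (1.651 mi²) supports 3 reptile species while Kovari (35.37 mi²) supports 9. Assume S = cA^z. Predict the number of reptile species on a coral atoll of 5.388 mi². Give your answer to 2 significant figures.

z = ln(9/3) / ln(35.37/1.651) = 1.0986 / 3.0645 = 0.3585
c = 3 / 1.651^0.3585 = 3 / 1.197 = 2.506
S₃ = 2.506 × 5.388^0.3585 = 2.506 × 1.829 ≈ 4.584

4.6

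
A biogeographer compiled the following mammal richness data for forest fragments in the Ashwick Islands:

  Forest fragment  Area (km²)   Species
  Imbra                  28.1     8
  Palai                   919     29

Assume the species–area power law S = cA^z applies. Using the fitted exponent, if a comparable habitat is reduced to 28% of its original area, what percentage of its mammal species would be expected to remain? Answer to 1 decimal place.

z = ln(29/8) / ln(919/28.1) = 1.2879 / 3.4875 = 0.3693
S_new/S_old = (A_new/A_old)^z = 0.28^0.3693 = exp(0.3693 × -1.2730) = 0.625

62.5%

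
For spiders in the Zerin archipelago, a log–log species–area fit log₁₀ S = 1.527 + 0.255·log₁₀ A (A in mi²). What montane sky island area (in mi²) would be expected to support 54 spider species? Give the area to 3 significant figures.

54 = 33.65 × A^0.255  ⇒  A^0.255 = 54/33.65 = 1.605
ln A = ln(1.605) / 0.255 = 0.4729 / 0.255 = 1.8547
A = e^1.8547 ≈ 6.389 mi²

6.39 mi²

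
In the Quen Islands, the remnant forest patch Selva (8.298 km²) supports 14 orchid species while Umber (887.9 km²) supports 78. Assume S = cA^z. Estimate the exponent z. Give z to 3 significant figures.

0.368

Taking logs: ln S = ln c + z ln A, so z = (ln S₂ − ln S₁)/(ln A₂ − ln A₁).
z = ln(78/14) / ln(887.9/8.298) = ln(5.571) / ln(107) = 1.7177 / 4.6728 = 0.3676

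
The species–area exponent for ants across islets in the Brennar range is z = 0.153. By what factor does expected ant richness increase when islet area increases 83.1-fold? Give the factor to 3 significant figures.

1.97

S₂/S₁ = (A₂/A₁)^z = 83.1^0.153
ln(S₂/S₁) = 0.153 × ln 83.1 = 0.153 × 4.4200 = 0.6763
S₂/S₁ = e^0.6763 ≈ 1.967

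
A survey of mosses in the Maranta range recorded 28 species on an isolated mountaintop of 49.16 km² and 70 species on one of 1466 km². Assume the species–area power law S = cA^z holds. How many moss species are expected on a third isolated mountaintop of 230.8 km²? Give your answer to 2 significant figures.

z = ln(70/28) / ln(1466/49.16) = 0.9163 / 3.3952 = 0.2699
c = 28 / 49.16^0.2699 = 28 / 2.861 = 9.787
S₃ = 9.787 × 230.8^0.2699 = 9.787 × 4.343 ≈ 42.5

43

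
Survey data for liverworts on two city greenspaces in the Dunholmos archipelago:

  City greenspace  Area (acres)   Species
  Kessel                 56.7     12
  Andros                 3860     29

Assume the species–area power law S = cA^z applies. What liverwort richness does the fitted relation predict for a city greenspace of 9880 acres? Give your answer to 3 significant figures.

z = ln(29/12) / ln(3860/56.7) = 0.8824 / 4.2206 = 0.2091
c = 12 / 56.7^0.2091 = 12 / 2.326 = 5.159
S₃ = 5.159 × 9880^0.2091 = 5.159 × 6.842 ≈ 35.3

35.3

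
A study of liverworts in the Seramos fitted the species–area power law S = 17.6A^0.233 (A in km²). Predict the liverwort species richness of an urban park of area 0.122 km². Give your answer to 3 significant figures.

10.8

S = 17.6 × 0.122^0.233 = 17.6 × 0.6125 ≈ 10.78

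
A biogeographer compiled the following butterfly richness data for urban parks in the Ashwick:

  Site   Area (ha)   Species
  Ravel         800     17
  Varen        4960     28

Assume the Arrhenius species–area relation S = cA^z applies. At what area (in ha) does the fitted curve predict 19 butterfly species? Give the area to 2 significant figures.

z = ln(28/17) / ln(4960/800) = 0.4990 / 1.8245 = 0.2735
c = 17 / 800^0.2735 = 17 / 6.222 = 2.732
A = (19/2.732)^(1/0.2735) ⇒ ln A = ln(6.954)/0.2735 = 7.0913
A = e^7.0913 ≈ 1201 ha

1200 ha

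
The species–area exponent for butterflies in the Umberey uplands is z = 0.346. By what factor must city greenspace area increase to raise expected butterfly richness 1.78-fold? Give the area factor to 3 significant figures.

(A₂/A₁)^0.346 = 1.78, so A₂/A₁ = 1.78^(1/0.346) = 1.78^2.89
ln(A₂/A₁) = ln 1.78 / 0.346 = 0.5766 / 0.346 = 1.6665
A₂/A₁ = e^1.6665 ≈ 5.294

5.29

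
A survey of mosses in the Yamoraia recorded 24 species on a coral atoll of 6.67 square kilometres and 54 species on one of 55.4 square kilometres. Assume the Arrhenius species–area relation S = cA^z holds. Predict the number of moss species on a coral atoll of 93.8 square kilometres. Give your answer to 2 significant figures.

66

z = ln(54/24) / ln(55.4/6.67) = 0.8109 / 2.1170 = 0.3831
c = 24 / 6.67^0.3831 = 24 / 2.069 = 11.6
S₃ = 11.6 × 93.8^0.3831 = 11.6 × 5.695 ≈ 66.07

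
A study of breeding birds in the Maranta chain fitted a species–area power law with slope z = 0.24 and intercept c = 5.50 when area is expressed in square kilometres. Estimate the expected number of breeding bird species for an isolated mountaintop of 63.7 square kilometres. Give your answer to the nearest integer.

15 species

S = 5.5 × 63.7^0.24 = 5.5 × 2.71 ≈ 14.91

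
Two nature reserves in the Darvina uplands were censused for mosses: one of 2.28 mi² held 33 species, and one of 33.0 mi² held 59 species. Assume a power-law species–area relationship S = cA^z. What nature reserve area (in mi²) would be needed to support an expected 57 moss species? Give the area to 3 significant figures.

z = ln(59/33) / ln(33/2.28) = 0.5810 / 2.6723 = 0.2174
c = 33 / 2.28^0.2174 = 33 / 1.196 = 27.59
A = (57/27.59)^(1/0.2174) ⇒ ln A = ln(2.066)/0.2174 = 3.3379
A = e^3.3379 ≈ 28.16 mi²

28.2 mi²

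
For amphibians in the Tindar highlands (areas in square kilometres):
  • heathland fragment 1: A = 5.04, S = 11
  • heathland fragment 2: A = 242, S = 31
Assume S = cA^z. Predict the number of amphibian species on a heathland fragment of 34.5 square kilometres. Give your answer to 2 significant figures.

z = ln(31/11) / ln(242/5.04) = 1.0361 / 3.8715 = 0.2676
c = 11 / 5.04^0.2676 = 11 / 1.542 = 7.135
S₃ = 7.135 × 34.5^0.2676 = 7.135 × 2.58 ≈ 18.41

18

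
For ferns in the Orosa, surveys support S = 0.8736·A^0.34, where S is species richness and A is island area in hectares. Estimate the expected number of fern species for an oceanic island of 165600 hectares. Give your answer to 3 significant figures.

52.0

S = 0.8736 × 165600^0.34 = 0.8736 × 59.5 ≈ 51.97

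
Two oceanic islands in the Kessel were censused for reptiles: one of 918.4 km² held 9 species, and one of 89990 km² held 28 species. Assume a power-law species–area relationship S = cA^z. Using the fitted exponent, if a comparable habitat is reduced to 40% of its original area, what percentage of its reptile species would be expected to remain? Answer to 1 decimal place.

z = ln(28/9) / ln(89990/918.4) = 1.1350 / 4.5848 = 0.2476
S_new/S_old = (A_new/A_old)^z = 0.4^0.2476 = exp(0.2476 × -0.9163) = 0.7971

79.7%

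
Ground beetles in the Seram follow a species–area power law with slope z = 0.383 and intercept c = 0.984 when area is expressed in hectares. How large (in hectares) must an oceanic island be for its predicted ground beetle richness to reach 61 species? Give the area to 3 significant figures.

47800 hectares

61 = 0.984 × A^0.383  ⇒  A^0.383 = 61/0.984 = 61.99
ln A = ln(61.99) / 0.383 = 4.1270 / 0.383 = 10.7755
A = e^10.7755 ≈ 47833 hectares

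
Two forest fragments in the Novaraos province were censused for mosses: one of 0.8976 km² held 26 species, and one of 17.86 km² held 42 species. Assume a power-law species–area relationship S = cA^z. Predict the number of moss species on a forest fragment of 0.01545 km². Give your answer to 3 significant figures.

13.6

z = ln(42/26) / ln(17.86/0.8976) = 0.4796 / 2.9906 = 0.1604
c = 26 / 0.8976^0.1604 = 26 / 0.9828 = 26.45
S₃ = 26.45 × 0.01545^0.1604 = 26.45 × 0.5124 ≈ 13.55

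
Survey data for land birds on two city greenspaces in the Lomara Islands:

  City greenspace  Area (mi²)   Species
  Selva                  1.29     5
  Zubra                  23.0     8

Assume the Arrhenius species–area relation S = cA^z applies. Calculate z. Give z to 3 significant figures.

0.163

Taking logs: ln S = ln c + z ln A, so z = (ln S₂ − ln S₁)/(ln A₂ − ln A₁).
z = ln(8/5) / ln(23/1.29) = ln(1.6) / ln(17.83) = 0.4700 / 2.8809 = 0.1631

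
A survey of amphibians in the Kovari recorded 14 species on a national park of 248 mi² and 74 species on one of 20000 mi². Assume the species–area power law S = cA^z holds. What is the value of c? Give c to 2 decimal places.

z = ln(S₂/S₁) / ln(A₂/A₁) = ln(74/14) / ln(20000/248) = 1.6650 / 4.3901 = 0.3793
c = S₁ / A₁^z = 14 / 248^0.3793 = 14 / 8.094 = 1.73

1.73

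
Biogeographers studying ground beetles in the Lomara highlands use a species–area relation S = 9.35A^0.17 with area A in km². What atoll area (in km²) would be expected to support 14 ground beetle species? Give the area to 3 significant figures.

14 = 9.35 × A^0.17  ⇒  A^0.17 = 14/9.35 = 1.497
ln A = ln(1.497) / 0.17 = 0.4037 / 0.17 = 2.3746
A = e^2.3746 ≈ 10.75 km²

10.7 km²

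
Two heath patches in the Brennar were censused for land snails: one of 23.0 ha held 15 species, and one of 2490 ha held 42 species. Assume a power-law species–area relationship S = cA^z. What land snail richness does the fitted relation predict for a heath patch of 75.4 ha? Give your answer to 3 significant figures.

19.5

z = ln(42/15) / ln(2490/23) = 1.0296 / 4.6845 = 0.2198
c = 15 / 23^0.2198 = 15 / 1.992 = 7.53
S₃ = 7.53 × 75.4^0.2198 = 7.53 × 2.586 ≈ 19.47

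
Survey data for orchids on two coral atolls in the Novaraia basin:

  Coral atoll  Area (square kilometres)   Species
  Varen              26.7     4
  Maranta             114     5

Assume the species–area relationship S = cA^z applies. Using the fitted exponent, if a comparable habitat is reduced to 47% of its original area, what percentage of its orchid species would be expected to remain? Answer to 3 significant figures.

z = ln(5/4) / ln(114/26.7) = 0.2231 / 1.4515 = 0.1537
S_new/S_old = (A_new/A_old)^z = 0.47^0.1537 = exp(0.1537 × -0.7550) = 0.8904

89.0%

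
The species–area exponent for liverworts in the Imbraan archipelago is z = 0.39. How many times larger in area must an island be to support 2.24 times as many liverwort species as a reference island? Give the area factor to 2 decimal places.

7.91

(A₂/A₁)^0.39 = 2.24, so A₂/A₁ = 2.24^(1/0.39) = 2.24^2.564
ln(A₂/A₁) = ln 2.24 / 0.39 = 0.8065 / 0.39 = 2.0679
A₂/A₁ = e^2.0679 ≈ 7.908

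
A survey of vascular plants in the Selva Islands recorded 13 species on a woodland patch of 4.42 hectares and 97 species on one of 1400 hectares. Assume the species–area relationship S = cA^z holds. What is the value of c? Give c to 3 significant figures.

z = ln(S₂/S₁) / ln(A₂/A₁) = ln(97/13) / ln(1400/4.42) = 2.0098 / 5.7581 = 0.3490
c = S₁ / A₁^z = 13 / 4.42^0.3490 = 13 / 1.68 = 7.739

7.74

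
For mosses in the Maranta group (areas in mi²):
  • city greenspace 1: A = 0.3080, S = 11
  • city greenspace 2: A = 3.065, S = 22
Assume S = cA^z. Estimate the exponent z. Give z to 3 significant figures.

Taking logs: ln S = ln c + z ln A, so z = (ln S₂ − ln S₁)/(ln A₂ − ln A₁).
z = ln(22/11) / ln(3.065/0.308) = ln(2) / ln(9.951) = 0.6931 / 2.2977 = 0.3017

0.302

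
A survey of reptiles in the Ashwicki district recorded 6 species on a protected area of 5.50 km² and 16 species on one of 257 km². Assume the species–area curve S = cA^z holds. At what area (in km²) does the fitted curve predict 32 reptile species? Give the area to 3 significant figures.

3890 km²

z = ln(16/6) / ln(257/5.5) = 0.9808 / 3.8443 = 0.2551
c = 6 / 5.5^0.2551 = 6 / 1.545 = 3.884
A = (32/3.884)^(1/0.2551) ⇒ ln A = ln(8.239)/0.2551 = 8.2658
A = e^8.2658 ≈ 3889 km²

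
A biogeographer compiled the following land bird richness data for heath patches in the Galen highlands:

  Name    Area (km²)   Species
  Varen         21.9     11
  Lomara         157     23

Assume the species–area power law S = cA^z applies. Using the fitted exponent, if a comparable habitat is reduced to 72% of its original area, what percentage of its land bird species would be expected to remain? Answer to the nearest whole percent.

88%

z = ln(23/11) / ln(157/21.9) = 0.7376 / 1.9698 = 0.3745
S_new/S_old = (A_new/A_old)^z = 0.72^0.3745 = exp(0.3745 × -0.3285) = 0.8843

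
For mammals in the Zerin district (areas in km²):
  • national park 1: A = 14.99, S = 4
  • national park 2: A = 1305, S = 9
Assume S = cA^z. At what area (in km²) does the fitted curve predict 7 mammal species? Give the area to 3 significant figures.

327 km²

z = ln(9/4) / ln(1305/14.99) = 0.8109 / 4.4666 = 0.1816
c = 4 / 14.99^0.1816 = 4 / 1.635 = 2.447
A = (7/2.447)^(1/0.1816) ⇒ ln A = ln(2.861)/0.1816 = 5.7897
A = e^5.7897 ≈ 326.9 km²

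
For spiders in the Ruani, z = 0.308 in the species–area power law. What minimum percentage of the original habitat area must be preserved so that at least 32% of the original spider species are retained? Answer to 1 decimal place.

2.5%

Need (A_new/A_old)^0.308 = 0.32, so A_new/A_old = 0.32^(1/0.308) = 0.32^3.247
ln(A_new/A_old) = ln 0.32 / 0.308 = -1.1394 / 0.308 = -3.6995
A_new/A_old = e^-3.6995 ≈ 0.02474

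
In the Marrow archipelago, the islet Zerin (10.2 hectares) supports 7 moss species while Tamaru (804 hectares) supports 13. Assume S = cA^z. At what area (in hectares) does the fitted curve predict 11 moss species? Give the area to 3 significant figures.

z = ln(13/7) / ln(804/10.2) = 0.6190 / 4.3672 = 0.1417
c = 7 / 10.2^0.1417 = 7 / 1.39 = 5.037
A = (11/5.037)^(1/0.1417) ⇒ ln A = ln(2.184)/0.1417 = 5.5111
A = e^5.5111 ≈ 247.4 hectares

247 hectares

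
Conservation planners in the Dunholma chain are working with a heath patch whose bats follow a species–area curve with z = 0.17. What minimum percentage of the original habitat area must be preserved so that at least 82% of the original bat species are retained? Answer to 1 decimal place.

Need (A_new/A_old)^0.17 = 0.82, so A_new/A_old = 0.82^(1/0.17) = 0.82^5.882
ln(A_new/A_old) = ln 0.82 / 0.17 = -0.1985 / 0.17 = -1.1674
A_new/A_old = e^-1.1674 ≈ 0.3112

31.1%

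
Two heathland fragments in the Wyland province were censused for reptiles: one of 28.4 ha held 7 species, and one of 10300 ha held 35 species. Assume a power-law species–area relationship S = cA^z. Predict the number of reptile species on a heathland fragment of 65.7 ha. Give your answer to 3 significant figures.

8.80

z = ln(35/7) / ln(10300/28.4) = 1.6094 / 5.8935 = 0.2731
c = 7 / 28.4^0.2731 = 7 / 2.494 = 2.807
S₃ = 2.807 × 65.7^0.2731 = 2.807 × 3.136 ≈ 8.802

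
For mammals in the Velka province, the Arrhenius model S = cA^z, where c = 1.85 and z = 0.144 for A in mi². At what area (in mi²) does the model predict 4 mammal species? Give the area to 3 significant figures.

4 = 1.85 × A^0.144  ⇒  A^0.144 = 4/1.85 = 2.162
ln A = ln(2.162) / 0.144 = 0.7711 / 0.144 = 5.3549
A = e^5.3549 ≈ 211.6 mi²

212 mi²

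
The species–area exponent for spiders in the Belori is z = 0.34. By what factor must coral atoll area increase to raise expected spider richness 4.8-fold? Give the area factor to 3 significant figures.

101

(A₂/A₁)^0.34 = 4.8, so A₂/A₁ = 4.8^(1/0.34) = 4.8^2.941
ln(A₂/A₁) = ln 4.8 / 0.34 = 1.5686 / 0.34 = 4.6136
A₂/A₁ = e^4.6136 ≈ 100.8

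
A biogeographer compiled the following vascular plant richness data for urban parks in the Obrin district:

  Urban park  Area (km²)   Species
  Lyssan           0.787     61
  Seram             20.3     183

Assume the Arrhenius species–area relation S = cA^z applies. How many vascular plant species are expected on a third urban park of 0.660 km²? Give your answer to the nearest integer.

57

z = ln(183/61) / ln(20.3/0.787) = 1.0986 / 3.2501 = 0.3380
c = 61 / 0.787^0.3380 = 61 / 0.9222 = 66.14
S₃ = 66.14 × 0.66^0.3380 = 66.14 × 0.869 ≈ 57.48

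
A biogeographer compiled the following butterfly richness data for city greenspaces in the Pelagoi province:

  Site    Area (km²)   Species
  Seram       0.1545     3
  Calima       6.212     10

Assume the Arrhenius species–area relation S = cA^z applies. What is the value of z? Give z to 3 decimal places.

0.326

Taking logs: ln S = ln c + z ln A, so z = (ln S₂ − ln S₁)/(ln A₂ − ln A₁).
z = ln(10/3) / ln(6.212/0.1545) = ln(3.333) / ln(40.21) = 1.2040 / 3.6940 = 0.3259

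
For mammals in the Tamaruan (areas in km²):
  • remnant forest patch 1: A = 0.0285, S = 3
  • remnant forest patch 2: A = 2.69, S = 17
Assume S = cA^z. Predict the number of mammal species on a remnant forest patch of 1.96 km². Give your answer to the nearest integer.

15

z = ln(17/3) / ln(2.69/0.0285) = 1.7346 / 4.5474 = 0.3814
c = 3 / 0.0285^0.3814 = 3 / 0.2574 = 11.66
S₃ = 11.66 × 1.96^0.3814 = 11.66 × 1.293 ≈ 15.07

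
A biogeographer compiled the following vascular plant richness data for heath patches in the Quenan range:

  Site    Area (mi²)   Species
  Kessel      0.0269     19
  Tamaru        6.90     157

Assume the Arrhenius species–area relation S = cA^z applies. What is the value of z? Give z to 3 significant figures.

0.381

Taking logs: ln S = ln c + z ln A, so z = (ln S₂ − ln S₁)/(ln A₂ − ln A₁).
z = ln(157/19) / ln(6.9/0.0269) = ln(8.263) / ln(256.5) = 2.1118 / 5.5472 = 0.3807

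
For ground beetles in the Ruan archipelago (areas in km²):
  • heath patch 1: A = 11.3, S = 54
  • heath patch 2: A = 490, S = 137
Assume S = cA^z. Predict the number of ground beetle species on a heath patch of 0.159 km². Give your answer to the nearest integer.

19

z = ln(137/54) / ln(490/11.3) = 0.9310 / 3.7696 = 0.2470
c = 54 / 11.3^0.2470 = 54 / 1.82 = 29.67
S₃ = 29.67 × 0.159^0.2470 = 29.67 × 0.635 ≈ 18.84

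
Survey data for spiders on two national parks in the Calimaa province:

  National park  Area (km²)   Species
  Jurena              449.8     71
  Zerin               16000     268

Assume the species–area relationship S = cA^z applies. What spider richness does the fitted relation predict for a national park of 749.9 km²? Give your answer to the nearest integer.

86

z = ln(268/71) / ln(16000/449.8) = 1.3283 / 3.5715 = 0.3719
c = 71 / 449.8^0.3719 = 71 / 9.698 = 7.321
S₃ = 7.321 × 749.9^0.3719 = 7.321 × 11.73 ≈ 85.87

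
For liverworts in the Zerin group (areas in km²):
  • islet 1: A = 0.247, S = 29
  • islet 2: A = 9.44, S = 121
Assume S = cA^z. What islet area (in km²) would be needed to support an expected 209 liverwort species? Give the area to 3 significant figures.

38.0 km²

z = ln(121/29) / ln(9.44/0.247) = 1.4285 / 3.6433 = 0.3921
c = 29 / 0.247^0.3921 = 29 / 0.5779 = 50.18
A = (209/50.18)^(1/0.3921) ⇒ ln A = ln(4.165)/0.3921 = 3.6389
A = e^3.6389 ≈ 38.05 km²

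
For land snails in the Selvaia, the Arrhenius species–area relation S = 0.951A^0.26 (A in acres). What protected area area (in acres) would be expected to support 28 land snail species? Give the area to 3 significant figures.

28 = 0.951 × A^0.26  ⇒  A^0.26 = 28/0.951 = 29.44
ln A = ln(29.44) / 0.26 = 3.3824 / 0.26 = 13.0094
A = e^13.0094 ≈ 446595 acres

447000 acres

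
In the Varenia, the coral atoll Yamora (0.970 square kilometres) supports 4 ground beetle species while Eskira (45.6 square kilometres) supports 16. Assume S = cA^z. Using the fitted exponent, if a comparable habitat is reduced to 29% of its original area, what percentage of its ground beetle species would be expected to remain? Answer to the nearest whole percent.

z = ln(16/4) / ln(45.6/0.97) = 1.3863 / 3.8504 = 0.3600
S_new/S_old = (A_new/A_old)^z = 0.29^0.3600 = exp(0.3600 × -1.2379) = 0.6404

64%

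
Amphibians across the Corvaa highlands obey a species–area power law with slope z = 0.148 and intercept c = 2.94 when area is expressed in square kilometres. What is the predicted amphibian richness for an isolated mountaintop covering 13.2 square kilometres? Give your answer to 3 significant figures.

4.31

S = 2.94 × 13.2^0.148 = 2.94 × 1.465 ≈ 4.307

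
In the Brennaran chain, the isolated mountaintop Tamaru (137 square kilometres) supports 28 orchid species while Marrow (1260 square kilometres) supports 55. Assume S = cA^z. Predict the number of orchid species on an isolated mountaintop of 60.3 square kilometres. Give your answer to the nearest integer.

22

z = ln(55/28) / ln(1260/137) = 0.6751 / 2.2189 = 0.3043
c = 28 / 137^0.3043 = 28 / 4.468 = 6.267
S₃ = 6.267 × 60.3^0.3043 = 6.267 × 3.481 ≈ 21.81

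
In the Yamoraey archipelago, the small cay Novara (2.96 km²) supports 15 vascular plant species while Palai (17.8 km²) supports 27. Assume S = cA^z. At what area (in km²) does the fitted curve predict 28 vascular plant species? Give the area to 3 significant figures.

19.9 km²

z = ln(27/15) / ln(17.8/2.96) = 0.5878 / 1.7940 = 0.3276
c = 15 / 2.96^0.3276 = 15 / 1.427 = 10.51
A = (28/10.51)^(1/0.3276) ⇒ ln A = ln(2.664)/0.3276 = 2.9902
A = e^2.9902 ≈ 19.89 km²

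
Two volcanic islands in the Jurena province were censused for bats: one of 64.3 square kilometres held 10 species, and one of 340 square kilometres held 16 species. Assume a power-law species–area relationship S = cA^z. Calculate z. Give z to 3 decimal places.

0.282

Taking logs: ln S = ln c + z ln A, so z = (ln S₂ − ln S₁)/(ln A₂ − ln A₁).
z = ln(16/10) / ln(340/64.3) = ln(1.6) / ln(5.288) = 0.4700 / 1.6654 = 0.2822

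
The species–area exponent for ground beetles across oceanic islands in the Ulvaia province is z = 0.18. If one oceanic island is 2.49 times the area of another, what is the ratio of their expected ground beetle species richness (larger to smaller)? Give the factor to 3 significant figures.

S₂/S₁ = (A₂/A₁)^z = 2.49^0.18
ln(S₂/S₁) = 0.18 × ln 2.49 = 0.18 × 0.9123 = 0.1642
S₂/S₁ = e^0.1642 ≈ 1.178

1.18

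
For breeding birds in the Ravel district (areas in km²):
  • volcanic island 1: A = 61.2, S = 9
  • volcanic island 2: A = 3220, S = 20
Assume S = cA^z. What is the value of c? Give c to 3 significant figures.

z = ln(S₂/S₁) / ln(A₂/A₁) = ln(20/9) / ln(3220/61.2) = 0.7985 / 3.9630 = 0.2015
c = S₁ / A₁^z = 9 / 61.2^0.2015 = 9 / 2.291 = 3.929

3.93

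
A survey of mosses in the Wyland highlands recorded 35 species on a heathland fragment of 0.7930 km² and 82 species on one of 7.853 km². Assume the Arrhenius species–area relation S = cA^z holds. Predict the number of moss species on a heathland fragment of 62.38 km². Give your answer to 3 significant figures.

z = ln(82/35) / ln(7.853/0.793) = 0.8514 / 2.2928 = 0.3713
c = 35 / 0.793^0.3713 = 35 / 0.9175 = 38.15
S₃ = 38.15 × 62.38^0.3713 = 38.15 × 4.64 ≈ 177

177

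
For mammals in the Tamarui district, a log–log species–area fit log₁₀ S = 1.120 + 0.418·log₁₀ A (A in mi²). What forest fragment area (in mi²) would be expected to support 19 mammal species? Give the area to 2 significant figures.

2.4 mi²

19 = 13.18 × A^0.418  ⇒  A^0.418 = 19/13.18 = 1.441
ln A = ln(1.441) / 0.418 = 0.3655 / 0.418 = 0.8745
A = e^0.8745 ≈ 2.398 mi²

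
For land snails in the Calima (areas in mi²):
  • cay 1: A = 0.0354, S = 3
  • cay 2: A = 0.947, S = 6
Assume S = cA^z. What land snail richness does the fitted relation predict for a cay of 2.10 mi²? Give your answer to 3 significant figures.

7.10

z = ln(6/3) / ln(0.947/0.0354) = 0.6931 / 3.2866 = 0.2109
c = 3 / 0.0354^0.2109 = 3 / 0.4943 = 6.069
S₃ = 6.069 × 2.1^0.2109 = 6.069 × 1.169 ≈ 7.097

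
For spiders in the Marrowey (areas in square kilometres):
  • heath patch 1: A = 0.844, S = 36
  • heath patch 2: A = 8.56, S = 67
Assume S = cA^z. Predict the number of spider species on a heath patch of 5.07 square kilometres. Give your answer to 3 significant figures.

58.2

z = ln(67/36) / ln(8.56/0.844) = 0.6212 / 2.3167 = 0.2681
c = 36 / 0.844^0.2681 = 36 / 0.9555 = 37.67
S₃ = 37.67 × 5.07^0.2681 = 37.67 × 1.545 ≈ 58.22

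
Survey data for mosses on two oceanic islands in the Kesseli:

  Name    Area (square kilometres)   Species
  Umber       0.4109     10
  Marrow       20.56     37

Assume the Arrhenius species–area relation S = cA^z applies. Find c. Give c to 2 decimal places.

z = ln(S₂/S₁) / ln(A₂/A₁) = ln(37/10) / ln(20.56/0.4109) = 1.3083 / 3.9128 = 0.3344
c = S₁ / A₁^z = 10 / 0.4109^0.3344 = 10 / 0.7427 = 13.46

13.46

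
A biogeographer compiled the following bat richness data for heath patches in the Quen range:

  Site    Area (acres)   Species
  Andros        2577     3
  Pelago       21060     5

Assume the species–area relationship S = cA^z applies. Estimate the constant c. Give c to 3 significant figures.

z = ln(S₂/S₁) / ln(A₂/A₁) = ln(5/3) / ln(21060/2577) = 0.5108 / 2.1007 = 0.2432
c = S₁ / A₁^z = 3 / 2577^0.2432 = 3 / 6.752 = 0.4443

0.444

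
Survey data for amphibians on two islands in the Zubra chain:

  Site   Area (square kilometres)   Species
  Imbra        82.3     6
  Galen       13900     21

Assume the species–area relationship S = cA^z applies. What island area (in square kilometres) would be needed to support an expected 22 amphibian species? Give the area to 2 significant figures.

17000 square kilometres

z = ln(21/6) / ln(13900/82.3) = 1.2528 / 5.1293 = 0.2442
c = 6 / 82.3^0.2442 = 6 / 2.936 = 2.043
A = (22/2.043)^(1/0.2442) ⇒ ln A = ln(10.77)/0.2442 = 9.7301
A = e^9.7301 ≈ 16816 square kilometres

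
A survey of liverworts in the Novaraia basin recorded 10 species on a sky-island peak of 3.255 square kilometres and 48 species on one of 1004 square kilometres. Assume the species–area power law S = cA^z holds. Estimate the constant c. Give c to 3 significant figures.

7.24

z = ln(S₂/S₁) / ln(A₂/A₁) = ln(48/10) / ln(1004/3.255) = 1.5686 / 5.7316 = 0.2737
c = S₁ / A₁^z = 10 / 3.255^0.2737 = 10 / 1.381 = 7.24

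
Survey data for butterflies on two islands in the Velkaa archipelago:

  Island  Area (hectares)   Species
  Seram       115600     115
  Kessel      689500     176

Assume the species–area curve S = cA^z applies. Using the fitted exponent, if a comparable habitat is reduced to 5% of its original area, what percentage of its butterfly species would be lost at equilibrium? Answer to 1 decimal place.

z = ln(176/115) / ln(689500/115600) = 0.4256 / 1.7858 = 0.2383
S_new/S_old = (A_new/A_old)^z = 0.05^0.2383 = exp(0.2383 × -2.9957) = 0.4897
Fraction lost = 1 − 0.4897 = 0.5103

51.0%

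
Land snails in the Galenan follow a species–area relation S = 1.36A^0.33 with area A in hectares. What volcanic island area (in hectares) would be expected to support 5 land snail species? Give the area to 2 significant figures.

5 = 1.36 × A^0.33  ⇒  A^0.33 = 5/1.36 = 3.676
ln A = ln(3.676) / 0.33 = 1.3020 / 0.33 = 3.9453
A = e^3.9453 ≈ 51.69 hectares

52 hectares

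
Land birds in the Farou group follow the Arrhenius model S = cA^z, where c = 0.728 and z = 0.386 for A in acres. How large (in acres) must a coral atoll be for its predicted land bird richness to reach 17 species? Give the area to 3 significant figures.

3510 acres

17 = 0.728 × A^0.386  ⇒  A^0.386 = 17/0.728 = 23.35
ln A = ln(23.35) / 0.386 = 3.1507 / 0.386 = 8.1624
A = e^8.1624 ≈ 3506 acres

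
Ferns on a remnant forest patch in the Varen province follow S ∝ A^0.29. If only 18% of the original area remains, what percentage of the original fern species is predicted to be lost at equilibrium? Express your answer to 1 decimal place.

S_new/S_old = (A_new/A_old)^z = 0.18^0.29
= exp(0.29 × ln 0.18) = exp(0.29 × -1.7148) = exp(-0.4973) ≈ 0.6082
Fraction lost = 1 − 0.6082 = 0.3918

39.2%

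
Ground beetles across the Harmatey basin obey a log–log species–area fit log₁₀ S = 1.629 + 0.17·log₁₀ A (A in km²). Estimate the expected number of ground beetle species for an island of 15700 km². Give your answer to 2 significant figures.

S = 42.56 × 15700^0.17
ln S = ln 42.56 + 0.17 × ln 15700 = 3.7509 + 0.17 × 9.6614 = 5.3934
S = e^5.3934 ≈ 219.9

220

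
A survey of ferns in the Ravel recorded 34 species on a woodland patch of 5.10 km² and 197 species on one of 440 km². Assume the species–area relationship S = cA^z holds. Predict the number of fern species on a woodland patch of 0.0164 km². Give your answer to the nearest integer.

4

z = ln(197/34) / ln(440/5.1) = 1.7568 / 4.4575 = 0.3941
c = 34 / 5.1^0.3941 = 34 / 1.901 = 17.89
S₃ = 17.89 × 0.0164^0.3941 = 17.89 × 0.1979 ≈ 3.54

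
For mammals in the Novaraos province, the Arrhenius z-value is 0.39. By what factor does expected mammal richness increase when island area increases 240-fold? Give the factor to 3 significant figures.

S₂/S₁ = (A₂/A₁)^z = 240^0.39
ln(S₂/S₁) = 0.39 × ln 240 = 0.39 × 5.4806 = 2.1374
S₂/S₁ = e^2.1374 ≈ 8.478

8.48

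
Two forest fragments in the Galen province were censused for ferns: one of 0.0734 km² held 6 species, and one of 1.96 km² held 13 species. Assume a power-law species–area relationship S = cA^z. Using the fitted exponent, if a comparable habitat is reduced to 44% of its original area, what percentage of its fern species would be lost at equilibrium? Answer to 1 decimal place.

17.6%

z = ln(13/6) / ln(1.96/0.0734) = 0.7732 / 3.2848 = 0.2354
S_new/S_old = (A_new/A_old)^z = 0.44^0.2354 = exp(0.2354 × -0.8210) = 0.8243
Fraction lost = 1 − 0.8243 = 0.1757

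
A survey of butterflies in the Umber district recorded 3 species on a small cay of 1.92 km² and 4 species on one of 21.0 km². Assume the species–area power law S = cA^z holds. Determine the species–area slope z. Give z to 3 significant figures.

Taking logs: ln S = ln c + z ln A, so z = (ln S₂ − ln S₁)/(ln A₂ − ln A₁).
z = ln(4/3) / ln(21/1.92) = ln(1.333) / ln(10.94) = 0.2877 / 2.3922 = 0.1203

0.120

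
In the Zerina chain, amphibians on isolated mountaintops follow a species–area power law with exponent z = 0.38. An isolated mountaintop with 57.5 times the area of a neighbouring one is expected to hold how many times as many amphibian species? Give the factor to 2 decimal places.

S₂/S₁ = (A₂/A₁)^z = 57.5^0.38
ln(S₂/S₁) = 0.38 × ln 57.5 = 0.38 × 4.0518 = 1.5397
S₂/S₁ = e^1.5397 ≈ 4.663

4.66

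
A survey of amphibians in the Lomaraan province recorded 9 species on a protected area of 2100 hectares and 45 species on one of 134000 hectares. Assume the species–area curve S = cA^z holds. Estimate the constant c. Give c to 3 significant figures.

0.465

z = ln(S₂/S₁) / ln(A₂/A₁) = ln(45/9) / ln(134000/2100) = 1.6094 / 4.1559 = 0.3873
c = S₁ / A₁^z = 9 / 2100^0.3873 = 9 / 19.35 = 0.4652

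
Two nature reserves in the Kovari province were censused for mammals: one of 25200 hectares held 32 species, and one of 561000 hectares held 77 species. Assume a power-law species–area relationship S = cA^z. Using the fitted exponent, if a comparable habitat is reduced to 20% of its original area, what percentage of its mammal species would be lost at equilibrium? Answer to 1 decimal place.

z = ln(77/32) / ln(561000/25200) = 0.8781 / 3.1029 = 0.2830
S_new/S_old = (A_new/A_old)^z = 0.2^0.2830 = exp(0.2830 × -1.6094) = 0.6342
Fraction lost = 1 − 0.6342 = 0.3658

36.6%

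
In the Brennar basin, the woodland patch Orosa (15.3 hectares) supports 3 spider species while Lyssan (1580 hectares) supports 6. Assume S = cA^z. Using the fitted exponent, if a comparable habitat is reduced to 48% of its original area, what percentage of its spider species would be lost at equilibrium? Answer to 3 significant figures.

z = ln(6/3) / ln(1580/15.3) = 0.6931 / 4.6373 = 0.1495
S_new/S_old = (A_new/A_old)^z = 0.48^0.1495 = exp(0.1495 × -0.7340) = 0.8961
Fraction lost = 1 − 0.8961 = 0.1039

10.4%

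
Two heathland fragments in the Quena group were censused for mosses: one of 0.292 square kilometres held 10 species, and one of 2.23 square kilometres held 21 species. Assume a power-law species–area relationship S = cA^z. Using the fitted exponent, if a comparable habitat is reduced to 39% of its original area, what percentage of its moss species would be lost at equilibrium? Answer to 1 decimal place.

29.1%

z = ln(21/10) / ln(2.23/0.292) = 0.7419 / 2.0330 = 0.3649
S_new/S_old = (A_new/A_old)^z = 0.39^0.3649 = exp(0.3649 × -0.9416) = 0.7092
Fraction lost = 1 − 0.7092 = 0.2908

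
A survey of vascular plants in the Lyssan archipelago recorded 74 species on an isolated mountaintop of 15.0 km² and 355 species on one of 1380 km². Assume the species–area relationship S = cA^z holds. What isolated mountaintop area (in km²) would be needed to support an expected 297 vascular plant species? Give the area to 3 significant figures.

z = ln(355/74) / ln(1380/15) = 1.5681 / 4.5218 = 0.3468
c = 74 / 15^0.3468 = 74 / 2.558 = 28.93
A = (297/28.93)^(1/0.3468) ⇒ ln A = ln(10.27)/0.3468 = 6.7154
A = e^6.7154 ≈ 825 km²

825 km²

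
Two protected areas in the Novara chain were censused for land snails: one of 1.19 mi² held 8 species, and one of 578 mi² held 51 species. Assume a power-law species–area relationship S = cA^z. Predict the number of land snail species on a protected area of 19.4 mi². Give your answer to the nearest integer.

z = ln(51/8) / ln(578/1.19) = 1.8524 / 6.1856 = 0.2995
c = 8 / 1.19^0.2995 = 8 / 1.053 = 7.594
S₃ = 7.594 × 19.4^0.2995 = 7.594 × 2.43 ≈ 18.46

18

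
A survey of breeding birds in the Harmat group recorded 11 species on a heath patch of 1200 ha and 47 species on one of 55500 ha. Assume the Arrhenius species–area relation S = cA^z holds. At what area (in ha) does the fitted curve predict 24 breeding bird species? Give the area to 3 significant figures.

z = ln(47/11) / ln(55500/1200) = 1.4523 / 3.8341 = 0.3788
c = 11 / 1200^0.3788 = 11 / 14.67 = 0.75
A = (24/0.75)^(1/0.3788) ⇒ ln A = ln(32)/0.3788 = 9.1498
A = e^9.1498 ≈ 9412 ha

9410 ha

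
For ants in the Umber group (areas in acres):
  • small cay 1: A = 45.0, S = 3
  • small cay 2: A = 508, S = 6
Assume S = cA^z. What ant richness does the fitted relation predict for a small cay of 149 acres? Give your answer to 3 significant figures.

z = ln(6/3) / ln(508/45) = 0.6931 / 2.4238 = 0.2860
c = 3 / 45^0.2860 = 3 / 2.97 = 1.01
S₃ = 1.01 × 149^0.2860 = 1.01 × 4.183 ≈ 4.225

4.22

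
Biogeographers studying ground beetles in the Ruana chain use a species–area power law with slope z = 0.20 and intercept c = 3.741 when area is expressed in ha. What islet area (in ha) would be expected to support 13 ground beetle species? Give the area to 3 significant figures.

13 = 3.741 × A^0.2  ⇒  A^0.2 = 13/3.741 = 3.475
ln A = ln(3.475) / 0.2 = 1.2456 / 0.2 = 6.2280
A = e^6.2280 ≈ 506.7 ha

507 ha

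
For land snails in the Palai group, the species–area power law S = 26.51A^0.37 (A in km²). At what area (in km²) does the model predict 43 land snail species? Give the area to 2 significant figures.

43 = 26.51 × A^0.37  ⇒  A^0.37 = 43/26.51 = 1.622
ln A = ln(1.622) / 0.37 = 0.4837 / 0.37 = 1.3072
A = e^1.3072 ≈ 3.696 km²

3.7 km²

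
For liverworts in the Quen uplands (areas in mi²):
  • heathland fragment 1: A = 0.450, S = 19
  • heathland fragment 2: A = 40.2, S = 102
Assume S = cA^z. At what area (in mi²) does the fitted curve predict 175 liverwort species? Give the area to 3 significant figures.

z = ln(102/19) / ln(40.2/0.45) = 1.6805 / 4.4924 = 0.3741
c = 19 / 0.45^0.3741 = 19 / 0.7418 = 25.61
A = (175/25.61)^(1/0.3741) ⇒ ln A = ln(6.832)/0.3741 = 5.1369
A = e^5.1369 ≈ 170.2 mi²

170 mi²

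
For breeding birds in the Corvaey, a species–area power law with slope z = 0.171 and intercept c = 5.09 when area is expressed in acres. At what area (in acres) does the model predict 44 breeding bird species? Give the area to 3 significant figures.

301000 acres

44 = 5.09 × A^0.171  ⇒  A^0.171 = 44/5.09 = 8.644
ln A = ln(8.644) / 0.171 = 2.1569 / 0.171 = 12.6135
A = e^12.6135 ≈ 300595 acres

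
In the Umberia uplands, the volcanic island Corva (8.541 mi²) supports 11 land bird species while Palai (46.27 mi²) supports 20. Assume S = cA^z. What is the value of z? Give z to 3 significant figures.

0.354

Taking logs: ln S = ln c + z ln A, so z = (ln S₂ − ln S₁)/(ln A₂ − ln A₁).
z = ln(20/11) / ln(46.27/8.541) = ln(1.818) / ln(5.417) = 0.5978 / 1.6896 = 0.3538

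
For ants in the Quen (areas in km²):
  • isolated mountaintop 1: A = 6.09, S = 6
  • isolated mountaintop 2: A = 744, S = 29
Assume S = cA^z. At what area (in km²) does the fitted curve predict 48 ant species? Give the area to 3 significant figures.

z = ln(29/6) / ln(744/6.09) = 1.5755 / 4.8054 = 0.3279
c = 6 / 6.09^0.3279 = 6 / 1.808 = 3.318
A = (48/3.318)^(1/0.3279) ⇒ ln A = ln(14.47)/0.3279 = 8.1490
A = e^8.1490 ≈ 3460 km²

3460 km²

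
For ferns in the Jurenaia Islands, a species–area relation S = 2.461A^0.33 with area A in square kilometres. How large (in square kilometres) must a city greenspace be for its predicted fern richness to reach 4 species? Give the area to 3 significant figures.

4.36 square kilometres

4 = 2.461 × A^0.33  ⇒  A^0.33 = 4/2.461 = 1.625
ln A = ln(1.625) / 0.33 = 0.4857 / 0.33 = 1.4719
A = e^1.4719 ≈ 4.358 square kilometres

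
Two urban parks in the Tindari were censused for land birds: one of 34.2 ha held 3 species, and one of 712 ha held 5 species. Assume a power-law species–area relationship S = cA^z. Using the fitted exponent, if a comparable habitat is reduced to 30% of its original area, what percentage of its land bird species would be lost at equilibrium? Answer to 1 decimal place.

z = ln(5/3) / ln(712/34.2) = 0.5108 / 3.0359 = 0.1683
S_new/S_old = (A_new/A_old)^z = 0.3^0.1683 = exp(0.1683 × -1.2040) = 0.8166
Fraction lost = 1 − 0.8166 = 0.1834

18.3%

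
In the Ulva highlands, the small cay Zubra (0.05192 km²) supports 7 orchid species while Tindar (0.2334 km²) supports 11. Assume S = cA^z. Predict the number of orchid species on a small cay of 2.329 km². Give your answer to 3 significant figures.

22.0

z = ln(11/7) / ln(0.2334/0.05192) = 0.4520 / 1.5030 = 0.3007
c = 7 / 0.05192^0.3007 = 7 / 0.4109 = 17.04
S₃ = 17.04 × 2.329^0.3007 = 17.04 × 1.289 ≈ 21.97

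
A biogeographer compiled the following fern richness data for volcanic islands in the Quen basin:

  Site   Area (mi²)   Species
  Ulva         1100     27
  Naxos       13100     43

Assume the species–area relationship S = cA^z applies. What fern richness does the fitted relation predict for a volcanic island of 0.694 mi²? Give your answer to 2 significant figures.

z = ln(43/27) / ln(13100/1100) = 0.4654 / 2.4773 = 0.1879
c = 27 / 1100^0.1879 = 27 / 3.727 = 7.245
S₃ = 7.245 × 0.694^0.1879 = 7.245 × 0.9337 ≈ 6.764

6.8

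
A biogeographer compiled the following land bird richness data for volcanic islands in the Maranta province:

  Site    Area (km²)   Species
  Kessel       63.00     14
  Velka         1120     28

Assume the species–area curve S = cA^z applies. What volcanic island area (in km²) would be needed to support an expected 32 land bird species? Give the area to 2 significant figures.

1900 km²

z = ln(28/14) / ln(1120/63) = 0.6931 / 2.8779 = 0.2408
c = 14 / 63^0.2408 = 14 / 2.712 = 5.161
A = (32/5.161)^(1/0.2408) ⇒ ln A = ln(6.2)/0.2408 = 7.5755
A = e^7.5755 ≈ 1950 km²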